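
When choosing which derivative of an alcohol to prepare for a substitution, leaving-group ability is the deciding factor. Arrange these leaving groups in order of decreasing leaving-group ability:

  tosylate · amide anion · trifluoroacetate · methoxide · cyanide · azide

tosylate > trifluoroacetate > azide > cyanide > methoxide > amide anion

Rank by basicity of the departing species: weakest base leaves most easily.
tosylate: pKₐ(p-CH₃C₆H₄SO₃H (TsOH)) ≈ -2.8
trifluoroacetate: pKₐ(CF₃COOH) ≈ 0.2 — strongly electron-withdrawing CF₃ stabilises the carboxylate
azide: pKₐ(HN₃) ≈ 4.7 — linear, resonance-stabilised
cyanide: pKₐ(HCN) ≈ 9.2 — sp carbon stabilises the charge somewhat, but still a poor LG
methoxide: pKₐ(CH₃OH) ≈ 15.5 — strong base; alkoxides do not leave unassisted
amide anion: pKₐ(NH₃) ≈ 38 — extremely strong base; never a leaving group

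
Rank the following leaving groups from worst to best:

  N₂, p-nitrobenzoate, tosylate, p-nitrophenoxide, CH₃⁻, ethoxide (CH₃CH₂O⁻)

CH₃⁻ < ethoxide (CH₃CH₂O⁻) < p-nitrophenoxide < p-nitrobenzoate < tosylate < N₂

N₂: no meaningful conjugate acid; N₂ departs as an exceptionally stable neutral molecule
tosylate: pKₐ(p-CH₃C₆H₄SO₃H (TsOH)) ≈ -2.8 — resonance-delocalised arenesulfonate
p-nitrobenzoate: pKₐ(p-nitrobenzoic acid) ≈ 3.4 — electron-withdrawing nitro group stabilises the carboxylate
p-nitrophenoxide: pKₐ(p-nitrophenol) ≈ 7.2
ethoxide (CH₃CH₂O⁻): pKₐ(CH₃CH₂OH) ≈ 16
CH₃⁻: pKₐ(CH₄) ≈ 48
Listed from poorest to best leaving group as asked.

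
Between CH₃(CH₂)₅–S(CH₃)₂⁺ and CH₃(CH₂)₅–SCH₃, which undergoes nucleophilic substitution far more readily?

CH₃(CH₂)₅–S(CH₃)₂⁺

From CH₃(CH₂)₅–SCH₃ the departing group would be RS⁻ (pKₐ(RSH (a thiol)) ≈ 10.5). Moderately basic; rarely leaves without activation.
From CH₃(CH₂)₅–S(CH₃)₂⁺ the leaving group is SR'₂ (pKₐ(R'₂SH⁺) ≈ -7). Neutral; leaves from a sulfonium salt (R–SR'₂⁺).
(In practice CH₃(CH₂)₅–S(CH₃)₂⁺ is made from CH₃(CH₂)₅–SCH₃ by S-methylation with CH₃I, allowing neutral dimethyl sulfide, rather than methanethiolate, to depart.)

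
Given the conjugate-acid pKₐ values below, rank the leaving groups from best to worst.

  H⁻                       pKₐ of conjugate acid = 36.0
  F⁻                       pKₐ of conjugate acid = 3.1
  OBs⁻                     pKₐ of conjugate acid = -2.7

OBs⁻ > F⁻ > H⁻

Lower conjugate-acid pKₐ ⇒ weaker base ⇒ better leaving group.
Sorting by the given values: OBs⁻ (-2.7), F⁻ (3.1), H⁻ (36.0).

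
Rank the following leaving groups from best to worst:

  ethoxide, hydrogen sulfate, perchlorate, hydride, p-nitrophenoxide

A good leaving group is a weak base: the lower the pKₐ of its conjugate acid, the more readily it departs.
perchlorate: pKₐ(HClO₄) ≈ -10
hydrogen sulfate: pKₐ(H₂SO₄) ≈ -3
p-nitrophenoxide: pKₐ(p-nitrophenol) ≈ 7.2
ethoxide: pKₐ(CH₃CH₂OH) ≈ 16
hydride: pKₐ(H₂) ≈ 36

perchlorate > hydrogen sulfate > p-nitrophenoxide > ethoxide > hydride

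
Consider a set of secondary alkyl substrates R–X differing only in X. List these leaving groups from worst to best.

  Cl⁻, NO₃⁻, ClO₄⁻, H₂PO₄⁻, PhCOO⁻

PhCOO⁻ < H₂PO₄⁻ < NO₃⁻ < Cl⁻ < ClO₄⁻

ClO₄⁻: pKₐ(HClO₄) ≈ -10
Cl⁻: pKₐ(HCl) ≈ -7 — moderately weak base
NO₃⁻: pKₐ(HNO₃) ≈ -1.3 — resonance-delocalised over three oxygens
H₂PO₄⁻: pKₐ(H₃PO₄) ≈ 2.1 — moderate base; biological leaving group after further activation
PhCOO⁻: pKₐ(C₆H₅COOH) ≈ 4.2 — aryl carboxylate
Listed from poorest to best leaving group as asked.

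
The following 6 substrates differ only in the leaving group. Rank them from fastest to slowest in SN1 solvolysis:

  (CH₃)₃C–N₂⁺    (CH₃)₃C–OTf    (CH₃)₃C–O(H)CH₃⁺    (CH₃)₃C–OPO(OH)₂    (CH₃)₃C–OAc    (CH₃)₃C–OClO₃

(CH₃)₃C–N₂⁺ > (CH₃)₃C–OTf > (CH₃)₃C–OClO₃ > (CH₃)₃C–O(H)CH₃⁺ > (CH₃)₃C–OPO(OH)₂ > (CH₃)₃C–OAc

Identical carbon frameworks mean the comparison reduces to leaving-group quality.
A good leaving group is a weak base: the lower the pKₐ of its conjugate acid, the more readily it departs.
(CH₃)₃C–N₂⁺ loses N₂: no meaningful conjugate acid; N₂ departs as an exceptionally stable neutral molecule
(CH₃)₃C–OTf loses OTf⁻: pKₐ(CF₃SO₃H (triflic acid)) ≈ -14
(CH₃)₃C–OClO₃ loses ClO₄⁻: pKₐ(HClO₄) ≈ -10
(CH₃)₃C–O(H)CH₃⁺ loses R'OH: pKₐ(R'OH₂⁺) ≈ -2.4
(CH₃)₃C–OPO(OH)₂ loses H₂PO₄⁻: pKₐ(H₃PO₄) ≈ 2.1
(CH₃)₃C–OAc loses AcO⁻: pKₐ(CH₃COOH) ≈ 4.8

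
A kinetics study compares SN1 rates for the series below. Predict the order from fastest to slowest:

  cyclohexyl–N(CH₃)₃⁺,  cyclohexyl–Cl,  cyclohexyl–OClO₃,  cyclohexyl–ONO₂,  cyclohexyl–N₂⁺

cyclohexyl–N₂⁺ > cyclohexyl–OClO₃ > cyclohexyl–Cl > cyclohexyl–ONO₂ > cyclohexyl–N(CH₃)₃⁺

With the same alkyl group throughout, only the leaving group differentiates the rates.
A good leaving group is a weak base: the lower the pKₐ of its conjugate acid, the more readily it departs.
cyclohexyl–N₂⁺ loses N₂: no meaningful conjugate acid; N₂ departs as an exceptionally stable neutral molecule
cyclohexyl–OClO₃ loses ClO₄⁻: pKₐ(HClO₄) ≈ -10
cyclohexyl–Cl loses Cl⁻: pKₐ(HCl) ≈ -7
cyclohexyl–ONO₂ loses NO₃⁻: pKₐ(HNO₃) ≈ -1.3
cyclohexyl–N(CH₃)₃⁺ loses NR'₃: pKₐ(R'₃NH⁺) ≈ 10.7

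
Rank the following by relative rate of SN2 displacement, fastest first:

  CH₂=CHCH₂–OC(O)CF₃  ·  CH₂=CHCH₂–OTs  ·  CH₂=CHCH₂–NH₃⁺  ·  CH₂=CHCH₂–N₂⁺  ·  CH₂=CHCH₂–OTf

The skeletons are identical, so relative rate is governed entirely by leaving-group ability.
The more stable X⁻ (or X) is on its own — i.e. the weaker a base it is — the better a leaving group it makes.
CH₂=CHCH₂–N₂⁺ loses N₂: no meaningful conjugate acid; N₂ departs as an exceptionally stable neutral molecule
CH₂=CHCH₂–OTf loses OTf⁻: pKₐ(CF₃SO₃H (triflic acid)) ≈ -14
CH₂=CHCH₂–OTs loses OTs⁻: pKₐ(p-CH₃C₆H₄SO₃H (TsOH)) ≈ -2.8
CH₂=CHCH₂–OC(O)CF₃ loses CF₃COO⁻: pKₐ(CF₃COOH) ≈ 0.2
CH₂=CHCH₂–NH₃⁺ loses NH₃: pKₐ(NH₄⁺) ≈ 9.2

CH₂=CHCH₂–N₂⁺ > CH₂=CHCH₂–OTf > CH₂=CHCH₂–OTs > CH₂=CHCH₂–OC(O)CF₃ > CH₂=CHCH₂–NH₃⁺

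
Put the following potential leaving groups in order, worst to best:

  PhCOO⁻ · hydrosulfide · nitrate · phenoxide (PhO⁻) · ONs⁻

phenoxide (PhO⁻) < hydrosulfide < PhCOO⁻ < nitrate < ONs⁻

Rank by basicity of the departing species: weakest base leaves most easily.
ONs⁻: pKₐ(p-O₂NC₆H₄SO₃H) ≈ -3.5 — p-nitro group further stabilises the sulfonate
nitrate: pKₐ(HNO₃) ≈ -1.3 — resonance-delocalised over three oxygens
PhCOO⁻: pKₐ(C₆H₅COOH) ≈ 4.2
hydrosulfide: pKₐ(H₂S) ≈ 7 — larger and more polarisable than the oxygen analogue
phenoxide (PhO⁻): pKₐ(C₆H₅OH (phenol)) ≈ 10
Listed from poorest to best leaving group as asked.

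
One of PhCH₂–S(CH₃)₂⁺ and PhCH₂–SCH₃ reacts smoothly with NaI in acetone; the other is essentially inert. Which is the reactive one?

From PhCH₂–SCH₃ the departing group would be RS⁻ (pKₐ(RSH (a thiol)) ≈ 10.5). Moderately basic; rarely leaves without activation.
From PhCH₂–S(CH₃)₂⁺ the leaving group is SR'₂ (pKₐ(R'₂SH⁺) ≈ -7). Neutral; leaves from a sulfonium salt (R–SR'₂⁺).
(In practice PhCH₂–S(CH₃)₂⁺ is made from PhCH₂–SCH₃ by S-methylation with CH₃I, allowing neutral dimethyl sulfide, rather than methanethiolate, to depart.)

PhCH₂–S(CH₃)₂⁺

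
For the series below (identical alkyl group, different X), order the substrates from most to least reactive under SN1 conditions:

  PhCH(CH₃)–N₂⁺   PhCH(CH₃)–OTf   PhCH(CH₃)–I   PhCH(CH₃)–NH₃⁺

Same R in every case — rank the leaving groups.
Leaving-group ability tracks the stability of the departed species; conjugate-acid pKₐ is the usual yardstick (lower pKₐ → better LG).
PhCH(CH₃)–N₂⁺ loses N₂: no meaningful conjugate acid; N₂ departs as an exceptionally stable neutral molecule
PhCH(CH₃)–OTf loses OTf⁻: pKₐ(CF₃SO₃H (triflic acid)) ≈ -14
PhCH(CH₃)–I loses I⁻: pKₐ(HI) ≈ -10
PhCH(CH₃)–NH₃⁺ loses NH₃: pKₐ(NH₄⁺) ≈ 9.2

PhCH(CH₃)–N₂⁺ > PhCH(CH₃)–OTf > PhCH(CH₃)–I > PhCH(CH₃)–NH₃⁺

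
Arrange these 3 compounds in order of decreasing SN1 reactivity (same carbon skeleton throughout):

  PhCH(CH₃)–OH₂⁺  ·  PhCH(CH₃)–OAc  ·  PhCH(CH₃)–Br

PhCH(CH₃)–Br > PhCH(CH₃)–OH₂⁺ > PhCH(CH₃)–OAc

With the same alkyl group throughout, only the leaving group differentiates the rates.
Rank by basicity of the departing species: weakest base leaves most easily.
PhCH(CH₃)–Br loses Br⁻: pKₐ(HBr) ≈ -9
PhCH(CH₃)–OH₂⁺ loses H₂O: pKₐ(H₃O⁺) ≈ -1.7
PhCH(CH₃)–OAc loses AcO⁻: pKₐ(CH₃COOH) ≈ 4.8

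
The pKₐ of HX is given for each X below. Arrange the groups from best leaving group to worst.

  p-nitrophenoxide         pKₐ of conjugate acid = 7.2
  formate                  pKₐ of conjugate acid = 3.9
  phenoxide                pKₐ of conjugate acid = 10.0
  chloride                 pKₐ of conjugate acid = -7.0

Lower conjugate-acid pKₐ ⇒ weaker base ⇒ better leaving group.
Sorting by the given values: chloride (-7.0), formate (3.9), p-nitrophenoxide (7.2), phenoxide (10.0).

chloride > formate > p-nitrophenoxide > phenoxide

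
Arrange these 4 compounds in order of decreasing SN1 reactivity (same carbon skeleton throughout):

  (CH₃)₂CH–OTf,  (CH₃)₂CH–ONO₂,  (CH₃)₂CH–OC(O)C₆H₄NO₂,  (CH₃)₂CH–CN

(CH₃)₂CH–OTf > (CH₃)₂CH–ONO₂ > (CH₃)₂CH–OC(O)C₆H₄NO₂ > (CH₃)₂CH–CN

Same R in every case — rank the leaving groups.
Leaving-group ability tracks the stability of the departed species; conjugate-acid pKₐ is the usual yardstick (lower pKₐ → better LG).
(CH₃)₂CH–OTf loses OTf⁻: pKₐ(CF₃SO₃H (triflic acid)) ≈ -14
(CH₃)₂CH–ONO₂ loses NO₃⁻: pKₐ(HNO₃) ≈ -1.3
(CH₃)₂CH–OC(O)C₆H₄NO₂ loses p-O₂N–C₆H₄–COO⁻: pKₐ(p-nitrobenzoic acid) ≈ 3.4
(CH₃)₂CH–CN loses CN⁻: pKₐ(HCN) ≈ 9.2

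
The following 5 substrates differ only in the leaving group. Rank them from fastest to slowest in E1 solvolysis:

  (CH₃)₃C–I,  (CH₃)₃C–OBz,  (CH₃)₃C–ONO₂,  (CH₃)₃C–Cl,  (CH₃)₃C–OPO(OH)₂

(CH₃)₃C–I > (CH₃)₃C–Cl > (CH₃)₃C–ONO₂ > (CH₃)₃C–OPO(OH)₂ > (CH₃)₃C–OBz

Identical carbon frameworks mean the comparison reduces to leaving-group quality.
The more stable X⁻ (or X) is on its own — i.e. the weaker a base it is — the better a leaving group it makes.
(CH₃)₃C–I loses I⁻: pKₐ(HI) ≈ -10
(CH₃)₃C–Cl loses Cl⁻: pKₐ(HCl) ≈ -7
(CH₃)₃C–ONO₂ loses NO₃⁻: pKₐ(HNO₃) ≈ -1.3
(CH₃)₃C–OPO(OH)₂ loses H₂PO₄⁻: pKₐ(H₃PO₄) ≈ 2.1
(CH₃)₃C–OBz loses PhCOO⁻: pKₐ(C₆H₅COOH) ≈ 4.2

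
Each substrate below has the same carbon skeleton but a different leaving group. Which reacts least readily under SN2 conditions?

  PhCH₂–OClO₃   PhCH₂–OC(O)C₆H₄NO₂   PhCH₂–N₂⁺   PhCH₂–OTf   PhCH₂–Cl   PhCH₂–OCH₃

Same R in every case — rank the leaving groups.
Leaving-group ability tracks the stability of the departed species; conjugate-acid pKₐ is the usual yardstick (lower pKₐ → better LG).
PhCH₂–N₂⁺ loses N₂: no meaningful conjugate acid; N₂ departs as an exceptionally stable neutral molecule
PhCH₂–OTf loses OTf⁻: pKₐ(CF₃SO₃H (triflic acid)) ≈ -14
PhCH₂–OClO₃ loses ClO₄⁻: pKₐ(HClO₄) ≈ -10
PhCH₂–Cl loses Cl⁻: pKₐ(HCl) ≈ -7
PhCH₂–OC(O)C₆H₄NO₂ loses p-O₂N–C₆H₄–COO⁻: pKₐ(p-nitrobenzoic acid) ≈ 3.4
PhCH₂–OCH₃ loses CH₃O⁻: pKₐ(CH₃OH) ≈ 15.5

PhCH₂–OCH₃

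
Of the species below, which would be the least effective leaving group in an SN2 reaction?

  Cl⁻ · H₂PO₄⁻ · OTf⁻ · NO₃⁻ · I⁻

H₂PO₄⁻

Leaving-group ability tracks the stability of the departed species; conjugate-acid pKₐ is the usual yardstick (lower pKₐ → better LG).
OTf⁻: pKₐ(CF₃SO₃H (triflic acid)) ≈ -14
I⁻: pKₐ(HI) ≈ -10
Cl⁻: pKₐ(HCl) ≈ -7
NO₃⁻: pKₐ(HNO₃) ≈ -1.3
H₂PO₄⁻: pKₐ(H₃PO₄) ≈ 2.1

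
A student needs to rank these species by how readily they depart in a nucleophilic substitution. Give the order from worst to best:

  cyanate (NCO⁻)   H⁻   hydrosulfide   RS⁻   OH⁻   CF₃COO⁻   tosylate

A good leaving group is a weak base: the lower the pKₐ of its conjugate acid, the more readily it departs.
tosylate: pKₐ(p-CH₃C₆H₄SO₃H (TsOH)) ≈ -2.8 — resonance-delocalised arenesulfonate
CF₃COO⁻: pKₐ(CF₃COOH) ≈ 0.2 — strongly electron-withdrawing CF₃ stabilises the carboxylate
cyanate (NCO⁻): pKₐ(HOCN) ≈ 3.5 — resonance between N and O
hydrosulfide: pKₐ(H₂S) ≈ 7
RS⁻: pKₐ(RSH (a thiol)) ≈ 10.5 — moderately basic; rarely leaves without activation
OH⁻: pKₐ(H₂O) ≈ 15.7 — strong base; essentially never leaves without prior activation
H⁻: pKₐ(H₂) ≈ 36
Reversing gives the worst-to-best order requested.

H⁻ < OH⁻ < RS⁻ < hydrosulfide < cyanate (NCO⁻) < CF₃COO⁻ < tosylate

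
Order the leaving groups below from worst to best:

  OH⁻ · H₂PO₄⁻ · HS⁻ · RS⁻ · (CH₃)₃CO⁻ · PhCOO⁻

(CH₃)₃CO⁻ < OH⁻ < RS⁻ < HS⁻ < PhCOO⁻ < H₂PO₄⁻

Rank by basicity of the departing species: weakest base leaves most easily.
H₂PO₄⁻: pKₐ(H₃PO₄) ≈ 2.1
PhCOO⁻: pKₐ(C₆H₅COOH) ≈ 4.2 — aryl carboxylate
HS⁻: pKₐ(H₂S) ≈ 7 — larger and more polarisable than the oxygen analogue
RS⁻: pKₐ(RSH (a thiol)) ≈ 10.5 — moderately basic; rarely leaves without activation
OH⁻: pKₐ(H₂O) ≈ 15.7 — strong base; essentially never leaves without prior activation
(CH₃)₃CO⁻: pKₐ(t-BuOH) ≈ 18
Listed from poorest to best leaving group as asked.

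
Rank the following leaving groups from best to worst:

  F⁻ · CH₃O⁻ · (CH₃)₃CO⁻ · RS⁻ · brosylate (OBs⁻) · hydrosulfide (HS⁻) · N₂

N₂ > brosylate (OBs⁻) > F⁻ > hydrosulfide (HS⁻) > RS⁻ > CH₃O⁻ > (CH₃)₃CO⁻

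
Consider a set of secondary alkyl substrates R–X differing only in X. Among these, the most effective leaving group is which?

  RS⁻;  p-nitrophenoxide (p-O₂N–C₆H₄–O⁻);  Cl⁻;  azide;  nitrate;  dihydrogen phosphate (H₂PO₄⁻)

Cl⁻

Rank by basicity of the departing species: weakest base leaves most easily.
Cl⁻: pKₐ(HCl) ≈ -7
nitrate: pKₐ(HNO₃) ≈ -1.3
dihydrogen phosphate (H₂PO₄⁻): pKₐ(H₃PO₄) ≈ 2.1
azide: pKₐ(HN₃) ≈ 4.7
p-nitrophenoxide (p-O₂N–C₆H₄–O⁻): pKₐ(p-nitrophenol) ≈ 7.2
RS⁻: pKₐ(RSH (a thiol)) ≈ 10.5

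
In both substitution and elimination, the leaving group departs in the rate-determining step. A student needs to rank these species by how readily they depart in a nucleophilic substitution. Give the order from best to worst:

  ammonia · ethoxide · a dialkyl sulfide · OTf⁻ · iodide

The more stable X⁻ (or X) is on its own — i.e. the weaker a base it is — the better a leaving group it makes.
OTf⁻: pKₐ(CF₃SO₃H (triflic acid)) ≈ -14 — charge spread over three oxygens and a CF₃ group; the premier leaving group in synthesis
iodide: pKₐ(HI) ≈ -10 — large, highly polarisable; very weak base
a dialkyl sulfide: pKₐ(R'₂SH⁺) ≈ -7 — neutral; leaves from a sulfonium salt (R–SR'₂⁺)
ammonia: pKₐ(NH₄⁺) ≈ 9.2 — neutral but moderately basic; leaves from R–NH₃⁺
ethoxide: pKₐ(CH₃CH₂OH) ≈ 16 — strong base; alkoxides do not leave unassisted

OTf⁻ > iodide > a dialkyl sulfide > ammonia > ethoxide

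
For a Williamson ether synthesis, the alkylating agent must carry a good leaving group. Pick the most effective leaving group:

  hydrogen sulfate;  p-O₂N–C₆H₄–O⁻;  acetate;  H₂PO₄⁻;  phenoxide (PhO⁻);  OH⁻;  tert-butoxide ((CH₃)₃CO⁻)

hydrogen sulfate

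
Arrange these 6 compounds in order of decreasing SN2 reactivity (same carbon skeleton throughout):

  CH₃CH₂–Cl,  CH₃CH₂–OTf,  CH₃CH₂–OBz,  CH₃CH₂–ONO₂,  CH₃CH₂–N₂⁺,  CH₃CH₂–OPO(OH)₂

CH₃CH₂–N₂⁺ > CH₃CH₂–OTf > CH₃CH₂–Cl > CH₃CH₂–ONO₂ > CH₃CH₂–OPO(OH)₂ > CH₃CH₂–OBz

Same R in every case — rank the leaving groups.
A good leaving group is a weak base: the lower the pKₐ of its conjugate acid, the more readily it departs.
CH₃CH₂–N₂⁺ loses N₂: no meaningful conjugate acid; N₂ departs as an exceptionally stable neutral molecule
CH₃CH₂–OTf loses OTf⁻: pKₐ(CF₃SO₃H (triflic acid)) ≈ -14
CH₃CH₂–Cl loses Cl⁻: pKₐ(HCl) ≈ -7
CH₃CH₂–ONO₂ loses NO₃⁻: pKₐ(HNO₃) ≈ -1.3
CH₃CH₂–OPO(OH)₂ loses H₂PO₄⁻: pKₐ(H₃PO₄) ≈ 2.1
CH₃CH₂–OBz loses PhCOO⁻: pKₐ(C₆H₅COOH) ≈ 4.2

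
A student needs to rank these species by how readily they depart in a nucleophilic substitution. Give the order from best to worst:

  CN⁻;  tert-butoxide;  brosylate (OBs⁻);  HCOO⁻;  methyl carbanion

Leaving-group ability tracks the stability of the departed species; conjugate-acid pKₐ is the usual yardstick (lower pKₐ → better LG).
brosylate (OBs⁻): pKₐ(p-BrC₆H₄SO₃H) ≈ -2.8
HCOO⁻: pKₐ(HCOOH) ≈ 3.8
CN⁻: pKₐ(HCN) ≈ 9.2
tert-butoxide: pKₐ(t-BuOH) ≈ 18
methyl carbanion: pKₐ(CH₄) ≈ 48

brosylate (OBs⁻) > HCOO⁻ > CN⁻ > tert-butoxide > methyl carbanion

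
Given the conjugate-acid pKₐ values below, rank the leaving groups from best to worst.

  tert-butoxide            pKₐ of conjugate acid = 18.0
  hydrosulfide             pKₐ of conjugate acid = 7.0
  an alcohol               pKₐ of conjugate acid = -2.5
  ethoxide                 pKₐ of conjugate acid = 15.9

an alcohol > hydrosulfide > ethoxide > tert-butoxide

Lower conjugate-acid pKₐ ⇒ weaker base ⇒ better leaving group.
Sorting by the given values: an alcohol (-2.5), hydrosulfide (7.0), ethoxide (15.9), tert-butoxide (18.0).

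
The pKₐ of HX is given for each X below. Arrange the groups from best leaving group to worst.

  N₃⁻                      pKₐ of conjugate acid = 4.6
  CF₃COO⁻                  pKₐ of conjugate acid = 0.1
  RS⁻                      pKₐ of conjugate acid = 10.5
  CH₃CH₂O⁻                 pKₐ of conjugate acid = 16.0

CF₃COO⁻ > N₃⁻ > RS⁻ > CH₃CH₂O⁻

Lower conjugate-acid pKₐ ⇒ weaker base ⇒ better leaving group.
Sorting by the given values: CF₃COO⁻ (0.1), N₃⁻ (4.6), RS⁻ (10.5), CH₃CH₂O⁻ (16.0).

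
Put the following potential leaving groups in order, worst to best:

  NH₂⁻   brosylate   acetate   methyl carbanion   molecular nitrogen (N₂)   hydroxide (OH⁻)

molecular nitrogen (N₂): no meaningful conjugate acid; N₂ departs as an exceptionally stable neutral molecule
brosylate: pKₐ(p-BrC₆H₄SO₃H) ≈ -2.8
acetate: pKₐ(CH₃COOH) ≈ 4.8 — resonance-stabilised but still a weak base
hydroxide (OH⁻): pKₐ(H₂O) ≈ 15.7 — strong base; essentially never leaves without prior activation
NH₂⁻: pKₐ(NH₃) ≈ 38
methyl carbanion: pKₐ(CH₄) ≈ 48
Listed from poorest to best leaving group as asked.

methyl carbanion < NH₂⁻ < hydroxide (OH⁻) < acetate < brosylate < molecular nitrogen (N₂)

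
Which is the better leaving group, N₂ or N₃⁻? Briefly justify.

N₂

N₂ is the better leaving group.
N₂ is the ultimate leaving group — it departs as an exceptionally stable neutral molecule, whereas N₃⁻ (pKₐ(HN₃) ≈ 4.7) is far more basic.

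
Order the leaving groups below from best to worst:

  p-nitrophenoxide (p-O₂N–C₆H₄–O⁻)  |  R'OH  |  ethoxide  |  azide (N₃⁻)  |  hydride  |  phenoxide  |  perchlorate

A good leaving group is a weak base: the lower the pKₐ of its conjugate acid, the more readily it departs.
perchlorate: pKₐ(HClO₄) ≈ -10
R'OH: pKₐ(R'OH₂⁺) ≈ -2.4
azide (N₃⁻): pKₐ(HN₃) ≈ 4.7
p-nitrophenoxide (p-O₂N–C₆H₄–O⁻): pKₐ(p-nitrophenol) ≈ 7.2
phenoxide: pKₐ(C₆H₅OH (phenol)) ≈ 10
ethoxide: pKₐ(CH₃CH₂OH) ≈ 16
hydride: pKₐ(H₂) ≈ 36

perchlorate > R'OH > azide (N₃⁻) > p-nitrophenoxide (p-O₂N–C₆H₄–O⁻) > phenoxide > ethoxide > hydride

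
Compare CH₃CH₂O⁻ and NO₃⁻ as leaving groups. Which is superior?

NO₃⁻

NO₃⁻ is the better leaving group.
pKₐ(HNO₃) ≈ -1.3 versus pKₐ(CH₃CH₂OH) ≈ 16: NO₃⁻ is the much weaker base.
Resonance-delocalised over three oxygens.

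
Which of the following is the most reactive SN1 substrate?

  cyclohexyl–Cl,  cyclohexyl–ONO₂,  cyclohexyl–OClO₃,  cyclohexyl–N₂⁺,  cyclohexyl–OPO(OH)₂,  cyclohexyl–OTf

cyclohexyl–N₂⁺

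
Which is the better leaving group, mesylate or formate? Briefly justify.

mesylate is the better leaving group.
pKₐ(CH₃SO₃H (MsOH)) ≈ -1.9 versus pKₐ(HCOOH) ≈ 3.8: mesylate is the much weaker base.
Resonance-delocalised alkanesulfonate.

mesylate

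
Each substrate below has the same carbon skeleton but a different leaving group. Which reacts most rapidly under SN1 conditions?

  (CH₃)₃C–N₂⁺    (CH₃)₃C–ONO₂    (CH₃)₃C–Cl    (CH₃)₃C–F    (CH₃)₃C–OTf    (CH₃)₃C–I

The skeletons are identical, so relative rate is governed entirely by leaving-group ability.
A good leaving group is a weak base: the lower the pKₐ of its conjugate acid, the more readily it departs.
(CH₃)₃C–N₂⁺ loses N₂: no meaningful conjugate acid; N₂ departs as an exceptionally stable neutral molecule
(CH₃)₃C–OTf loses OTf⁻: pKₐ(CF₃SO₃H (triflic acid)) ≈ -14
(CH₃)₃C–I loses I⁻: pKₐ(HI) ≈ -10
(CH₃)₃C–Cl loses Cl⁻: pKₐ(HCl) ≈ -7
(CH₃)₃C–ONO₂ loses NO₃⁻: pKₐ(HNO₃) ≈ -1.3
(CH₃)₃C–F loses F⁻: pKₐ(HF) ≈ 3.2

(CH₃)₃C–N₂⁺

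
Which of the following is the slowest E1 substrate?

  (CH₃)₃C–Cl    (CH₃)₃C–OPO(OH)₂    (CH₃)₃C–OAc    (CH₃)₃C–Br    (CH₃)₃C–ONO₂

Same R in every case — rank the leaving groups.
The more stable X⁻ (or X) is on its own — i.e. the weaker a base it is — the better a leaving group it makes.
(CH₃)₃C–Br loses Br⁻: pKₐ(HBr) ≈ -9
(CH₃)₃C–Cl loses Cl⁻: pKₐ(HCl) ≈ -7
(CH₃)₃C–ONO₂ loses NO₃⁻: pKₐ(HNO₃) ≈ -1.3
(CH₃)₃C–OPO(OH)₂ loses H₂PO₄⁻: pKₐ(H₃PO₄) ≈ 2.1
(CH₃)₃C–OAc loses AcO⁻: pKₐ(CH₃COOH) ≈ 4.8

(CH₃)₃C–OAc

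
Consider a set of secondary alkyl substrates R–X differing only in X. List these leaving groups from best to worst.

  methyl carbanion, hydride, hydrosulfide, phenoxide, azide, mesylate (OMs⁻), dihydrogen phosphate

mesylate (OMs⁻) > dihydrogen phosphate > azide > hydrosulfide > phenoxide > hydride > methyl carbanion

mesylate (OMs⁻): pKₐ(CH₃SO₃H (MsOH)) ≈ -1.9
dihydrogen phosphate: pKₐ(H₃PO₄) ≈ 2.1
azide: pKₐ(HN₃) ≈ 4.7
hydrosulfide: pKₐ(H₂S) ≈ 7
phenoxide: pKₐ(C₆H₅OH (phenol)) ≈ 10
hydride: pKₐ(H₂) ≈ 36
methyl carbanion: pKₐ(CH₄) ≈ 48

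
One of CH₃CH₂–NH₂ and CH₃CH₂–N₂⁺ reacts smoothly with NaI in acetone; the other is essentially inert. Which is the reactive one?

From CH₃CH₂–NH₂ the departing group would be NH₂⁻ (pKₐ(NH₃) ≈ 38). Extremely strong base; never a leaving group.
From CH₃CH₂–N₂⁺ the leaving group is N₂ (no meaningful conjugate acid; N₂ departs as an exceptionally stable neutral molecule).
(In practice CH₃CH₂–N₂⁺ is made from CH₃CH₂–NH₂ by diazotisation (NaNO₂ / HCl, 0 °C), generating a diazonium salt that expels N₂.)

CH₃CH₂–N₂⁺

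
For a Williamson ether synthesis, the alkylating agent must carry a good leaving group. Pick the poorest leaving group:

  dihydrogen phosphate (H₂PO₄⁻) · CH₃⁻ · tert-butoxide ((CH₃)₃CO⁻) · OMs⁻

CH₃⁻

The more stable X⁻ (or X) is on its own — i.e. the weaker a base it is — the better a leaving group it makes.
OMs⁻: pKₐ(CH₃SO₃H (MsOH)) ≈ -1.9
dihydrogen phosphate (H₂PO₄⁻): pKₐ(H₃PO₄) ≈ 2.1
tert-butoxide ((CH₃)₃CO⁻): pKₐ(t-BuOH) ≈ 18
CH₃⁻: pKₐ(CH₄) ≈ 48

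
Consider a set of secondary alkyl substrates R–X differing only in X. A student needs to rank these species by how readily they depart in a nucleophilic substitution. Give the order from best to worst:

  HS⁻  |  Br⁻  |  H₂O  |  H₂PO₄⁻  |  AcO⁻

A good leaving group is a weak base: the lower the pKₐ of its conjugate acid, the more readily it departs.
Br⁻: pKₐ(HBr) ≈ -9
H₂O: pKₐ(H₃O⁺) ≈ -1.7 — neutral; leaves from a protonated alcohol (R–OH₂⁺)
H₂PO₄⁻: pKₐ(H₃PO₄) ≈ 2.1 — moderate base; biological leaving group after further activation
AcO⁻: pKₐ(CH₃COOH) ≈ 4.8 — resonance-stabilised but still a weak base
HS⁻: pKₐ(H₂S) ≈ 7

Br⁻ > H₂O > H₂PO₄⁻ > AcO⁻ > HS⁻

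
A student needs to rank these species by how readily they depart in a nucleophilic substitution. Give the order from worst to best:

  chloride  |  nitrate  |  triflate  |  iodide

The more stable X⁻ (or X) is on its own — i.e. the weaker a base it is — the better a leaving group it makes.
triflate: pKₐ(CF₃SO₃H (triflic acid)) ≈ -14 — charge spread over three oxygens and a CF₃ group; the premier leaving group in synthesis
iodide: pKₐ(HI) ≈ -10 — large, highly polarisable; very weak base
chloride: pKₐ(HCl) ≈ -7 — moderately weak base
nitrate: pKₐ(HNO₃) ≈ -1.3 — resonance-delocalised over three oxygens
Listed from poorest to best leaving group as asked.

nitrate < chloride < iodide < triflate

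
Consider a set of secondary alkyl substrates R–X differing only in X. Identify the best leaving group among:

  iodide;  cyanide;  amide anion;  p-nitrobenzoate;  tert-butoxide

iodide

iodide: pKₐ(HI) ≈ -10
p-nitrobenzoate: pKₐ(p-nitrobenzoic acid) ≈ 3.4
cyanide: pKₐ(HCN) ≈ 9.2
tert-butoxide: pKₐ(t-BuOH) ≈ 18
amide anion: pKₐ(NH₃) ≈ 38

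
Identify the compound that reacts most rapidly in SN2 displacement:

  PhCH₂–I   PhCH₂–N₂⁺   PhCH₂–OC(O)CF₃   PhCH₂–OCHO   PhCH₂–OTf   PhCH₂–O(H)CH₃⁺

PhCH₂–N₂⁺

Same R in every case — rank the leaving groups.
Leaving-group ability tracks the stability of the departed species; conjugate-acid pKₐ is the usual yardstick (lower pKₐ → better LG).
PhCH₂–N₂⁺ loses N₂: no meaningful conjugate acid; N₂ departs as an exceptionally stable neutral molecule
PhCH₂–OTf loses OTf⁻: pKₐ(CF₃SO₃H (triflic acid)) ≈ -14
PhCH₂–I loses I⁻: pKₐ(HI) ≈ -10
PhCH₂–O(H)CH₃⁺ loses R'OH: pKₐ(R'OH₂⁺) ≈ -2.4
PhCH₂–OC(O)CF₃ loses CF₃COO⁻: pKₐ(CF₃COOH) ≈ 0.2
PhCH₂–OCHO loses HCOO⁻: pKₐ(HCOOH) ≈ 3.8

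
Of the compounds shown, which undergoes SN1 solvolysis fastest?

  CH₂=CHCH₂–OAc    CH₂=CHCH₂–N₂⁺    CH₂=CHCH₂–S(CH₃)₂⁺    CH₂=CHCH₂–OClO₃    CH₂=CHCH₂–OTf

CH₂=CHCH₂–N₂⁺

Identical carbon frameworks mean the comparison reduces to leaving-group quality.
The more stable X⁻ (or X) is on its own — i.e. the weaker a base it is — the better a leaving group it makes.
CH₂=CHCH₂–N₂⁺ loses N₂: no meaningful conjugate acid; N₂ departs as an exceptionally stable neutral molecule
CH₂=CHCH₂–OTf loses OTf⁻: pKₐ(CF₃SO₃H (triflic acid)) ≈ -14
CH₂=CHCH₂–OClO₃ loses ClO₄⁻: pKₐ(HClO₄) ≈ -10
CH₂=CHCH₂–S(CH₃)₂⁺ loses SR'₂: pKₐ(R'₂SH⁺) ≈ -7
CH₂=CHCH₂–OAc loses AcO⁻: pKₐ(CH₃COOH) ≈ 4.8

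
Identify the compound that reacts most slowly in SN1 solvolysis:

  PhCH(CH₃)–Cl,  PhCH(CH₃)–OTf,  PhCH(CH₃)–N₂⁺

PhCH(CH₃)–Cl

Identical carbon frameworks mean the comparison reduces to leaving-group quality.
The more stable X⁻ (or X) is on its own — i.e. the weaker a base it is — the better a leaving group it makes.
PhCH(CH₃)–N₂⁺ loses N₂: no meaningful conjugate acid; N₂ departs as an exceptionally stable neutral molecule
PhCH(CH₃)–OTf loses OTf⁻: pKₐ(CF₃SO₃H (triflic acid)) ≈ -14
PhCH(CH₃)–Cl loses Cl⁻: pKₐ(HCl) ≈ -7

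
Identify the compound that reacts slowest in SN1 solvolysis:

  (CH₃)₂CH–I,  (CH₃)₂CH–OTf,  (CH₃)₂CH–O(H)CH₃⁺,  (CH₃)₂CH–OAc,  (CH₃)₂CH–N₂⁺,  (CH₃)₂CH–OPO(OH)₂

The skeletons are identical, so relative rate is governed entirely by leaving-group ability.
The more stable X⁻ (or X) is on its own — i.e. the weaker a base it is — the better a leaving group it makes.
(CH₃)₂CH–N₂⁺ loses N₂: no meaningful conjugate acid; N₂ departs as an exceptionally stable neutral molecule
(CH₃)₂CH–OTf loses OTf⁻: pKₐ(CF₃SO₃H (triflic acid)) ≈ -14
(CH₃)₂CH–I loses I⁻: pKₐ(HI) ≈ -10
(CH₃)₂CH–O(H)CH₃⁺ loses R'OH: pKₐ(R'OH₂⁺) ≈ -2.4
(CH₃)₂CH–OPO(OH)₂ loses H₂PO₄⁻: pKₐ(H₃PO₄) ≈ 2.1
(CH₃)₂CH–OAc loses AcO⁻: pKₐ(CH₃COOH) ≈ 4.8

(CH₃)₂CH–OAc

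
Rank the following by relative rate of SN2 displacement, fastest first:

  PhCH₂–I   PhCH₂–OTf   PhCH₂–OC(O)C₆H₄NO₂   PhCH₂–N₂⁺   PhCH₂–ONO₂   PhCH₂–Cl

Identical carbon frameworks mean the comparison reduces to leaving-group quality.
Rank by basicity of the departing species: weakest base leaves most easily.
PhCH₂–N₂⁺ loses N₂: no meaningful conjugate acid; N₂ departs as an exceptionally stable neutral molecule
PhCH₂–OTf loses OTf⁻: pKₐ(CF₃SO₃H (triflic acid)) ≈ -14
PhCH₂–I loses I⁻: pKₐ(HI) ≈ -10
PhCH₂–Cl loses Cl⁻: pKₐ(HCl) ≈ -7
PhCH₂–ONO₂ loses NO₃⁻: pKₐ(HNO₃) ≈ -1.3
PhCH₂–OC(O)C₆H₄NO₂ loses p-O₂N–C₆H₄–COO⁻: pKₐ(p-nitrobenzoic acid) ≈ 3.4

PhCH₂–N₂⁺ > PhCH₂–OTf > PhCH₂–I > PhCH₂–Cl > PhCH₂–ONO₂ > PhCH₂–OC(O)C₆H₄NO₂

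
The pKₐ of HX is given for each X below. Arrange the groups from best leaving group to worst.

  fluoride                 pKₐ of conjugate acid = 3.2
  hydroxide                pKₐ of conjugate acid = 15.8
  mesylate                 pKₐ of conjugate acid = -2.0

Lower conjugate-acid pKₐ ⇒ weaker base ⇒ better leaving group.
Sorting by the given values: mesylate (-2.0), fluoride (3.2), hydroxide (15.8).

mesylate > fluoride > hydroxide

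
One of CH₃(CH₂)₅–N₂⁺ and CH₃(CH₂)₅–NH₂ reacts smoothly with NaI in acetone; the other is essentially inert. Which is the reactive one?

CH₃(CH₂)₅–N₂⁺

From CH₃(CH₂)₅–NH₂ the departing group would be NH₂⁻ (pKₐ(NH₃) ≈ 38). Extremely strong base; never a leaving group.
From CH₃(CH₂)₅–N₂⁺ the leaving group is N₂ (no meaningful conjugate acid; N₂ departs as an exceptionally stable neutral molecule).
(In practice CH₃(CH₂)₅–N₂⁺ is made from CH₃(CH₂)₅–NH₂ by diazotisation (NaNO₂ / HCl, 0 °C), generating a diazonium salt that expels N₂.)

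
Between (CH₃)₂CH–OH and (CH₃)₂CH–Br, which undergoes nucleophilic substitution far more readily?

From (CH₃)₂CH–OH the departing group would be OH⁻ (pKₐ(H₂O) ≈ 15.7). Strong base; essentially never leaves without prior activation.
From (CH₃)₂CH–Br the leaving group is Br⁻ (pKₐ(HBr) ≈ -9). Weak base; good leaving group.
(In practice (CH₃)₂CH–Br is made from (CH₃)₂CH–OH by treatment with PBr₃, replacing the hydroxyl with bromide.)

(CH₃)₂CH–Br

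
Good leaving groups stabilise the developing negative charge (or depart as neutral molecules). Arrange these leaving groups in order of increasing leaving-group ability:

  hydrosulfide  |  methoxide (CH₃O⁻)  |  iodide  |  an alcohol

methoxide (CH₃O⁻) < hydrosulfide < an alcohol < iodide

Leaving-group ability tracks the stability of the departed species; conjugate-acid pKₐ is the usual yardstick (lower pKₐ → better LG).
iodide: pKₐ(HI) ≈ -10 — large, highly polarisable; very weak base
an alcohol: pKₐ(R'OH₂⁺) ≈ -2.4 — neutral; leaves from a protonated ether (an oxonium ion, R–O(H)R'⁺)
hydrosulfide: pKₐ(H₂S) ≈ 7
methoxide (CH₃O⁻): pKₐ(CH₃OH) ≈ 15.5 — strong base; alkoxides do not leave unassisted
The question asks for worst first, so the sequence is read in increasing leaving-group ability.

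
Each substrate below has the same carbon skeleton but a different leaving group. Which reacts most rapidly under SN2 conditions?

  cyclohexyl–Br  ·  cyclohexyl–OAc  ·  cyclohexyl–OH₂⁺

Same R in every case — rank the leaving groups.
Leaving-group ability tracks the stability of the departed species; conjugate-acid pKₐ is the usual yardstick (lower pKₐ → better LG).
cyclohexyl–Br loses Br⁻: pKₐ(HBr) ≈ -9
cyclohexyl–OH₂⁺ loses H₂O: pKₐ(H₃O⁺) ≈ -1.7
cyclohexyl–OAc loses AcO⁻: pKₐ(CH₃COOH) ≈ 4.8

cyclohexyl–Br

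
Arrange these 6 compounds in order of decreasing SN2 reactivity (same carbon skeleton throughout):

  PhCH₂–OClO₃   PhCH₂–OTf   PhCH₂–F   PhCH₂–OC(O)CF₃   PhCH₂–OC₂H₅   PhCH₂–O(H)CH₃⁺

The skeletons are identical, so relative rate is governed entirely by leaving-group ability.
A good leaving group is a weak base: the lower the pKₐ of its conjugate acid, the more readily it departs.
PhCH₂–OTf loses OTf⁻: pKₐ(CF₃SO₃H (triflic acid)) ≈ -14
PhCH₂–OClO₃ loses ClO₄⁻: pKₐ(HClO₄) ≈ -10
PhCH₂–O(H)CH₃⁺ loses R'OH: pKₐ(R'OH₂⁺) ≈ -2.4
PhCH₂–OC(O)CF₃ loses CF₃COO⁻: pKₐ(CF₃COOH) ≈ 0.2
PhCH₂–F loses F⁻: pKₐ(HF) ≈ 3.2
PhCH₂–OC₂H₅ loses CH₃CH₂O⁻: pKₐ(CH₃CH₂OH) ≈ 16

PhCH₂–OTf > PhCH₂–OClO₃ > PhCH₂–O(H)CH₃⁺ > PhCH₂–OC(O)CF₃ > PhCH₂–F > PhCH₂–OC₂H₅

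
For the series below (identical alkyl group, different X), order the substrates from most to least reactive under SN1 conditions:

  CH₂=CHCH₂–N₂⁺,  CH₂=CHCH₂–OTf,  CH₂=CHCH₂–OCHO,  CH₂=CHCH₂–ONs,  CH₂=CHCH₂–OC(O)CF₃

CH₂=CHCH₂–N₂⁺ > CH₂=CHCH₂–OTf > CH₂=CHCH₂–ONs > CH₂=CHCH₂–OC(O)CF₃ > CH₂=CHCH₂–OCHO

With the same alkyl group throughout, only the leaving group differentiates the rates.
Leaving-group ability tracks the stability of the departed species; conjugate-acid pKₐ is the usual yardstick (lower pKₐ → better LG).
CH₂=CHCH₂–N₂⁺ loses N₂: no meaningful conjugate acid; N₂ departs as an exceptionally stable neutral molecule
CH₂=CHCH₂–OTf loses OTf⁻: pKₐ(CF₃SO₃H (triflic acid)) ≈ -14
CH₂=CHCH₂–ONs loses ONs⁻: pKₐ(p-O₂NC₆H₄SO₃H) ≈ -3.5
CH₂=CHCH₂–OC(O)CF₃ loses CF₃COO⁻: pKₐ(CF₃COOH) ≈ 0.2
CH₂=CHCH₂–OCHO loses HCOO⁻: pKₐ(HCOOH) ≈ 3.8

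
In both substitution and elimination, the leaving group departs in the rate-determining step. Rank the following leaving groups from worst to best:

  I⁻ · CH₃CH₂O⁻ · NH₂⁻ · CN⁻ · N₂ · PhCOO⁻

NH₂⁻ < CH₃CH₂O⁻ < CN⁻ < PhCOO⁻ < I⁻ < N₂

A good leaving group is a weak base: the lower the pKₐ of its conjugate acid, the more readily it departs.
N₂: no meaningful conjugate acid; N₂ departs as an exceptionally stable neutral molecule
I⁻: pKₐ(HI) ≈ -10
PhCOO⁻: pKₐ(C₆H₅COOH) ≈ 4.2
CN⁻: pKₐ(HCN) ≈ 9.2
CH₃CH₂O⁻: pKₐ(CH₃CH₂OH) ≈ 16
NH₂⁻: pKₐ(NH₃) ≈ 38
The question asks for worst first, so the sequence is read in increasing leaving-group ability.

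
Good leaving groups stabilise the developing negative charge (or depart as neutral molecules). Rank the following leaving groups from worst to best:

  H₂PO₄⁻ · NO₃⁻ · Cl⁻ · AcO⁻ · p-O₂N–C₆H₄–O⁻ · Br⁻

p-O₂N–C₆H₄–O⁻ < AcO⁻ < H₂PO₄⁻ < NO₃⁻ < Cl⁻ < Br⁻

The more stable X⁻ (or X) is on its own — i.e. the weaker a base it is — the better a leaving group it makes.
Br⁻: pKₐ(HBr) ≈ -9
Cl⁻: pKₐ(HCl) ≈ -7
NO₃⁻: pKₐ(HNO₃) ≈ -1.3 — resonance-delocalised over three oxygens
H₂PO₄⁻: pKₐ(H₃PO₄) ≈ 2.1 — moderate base; biological leaving group after further activation
AcO⁻: pKₐ(CH₃COOH) ≈ 4.8 — resonance-stabilised but still a weak base
p-O₂N–C₆H₄–O⁻: pKₐ(p-nitrophenol) ≈ 7.2 — nitro group delocalises the charge; the classic chromogenic LG
Reversing gives the worst-to-best order requested.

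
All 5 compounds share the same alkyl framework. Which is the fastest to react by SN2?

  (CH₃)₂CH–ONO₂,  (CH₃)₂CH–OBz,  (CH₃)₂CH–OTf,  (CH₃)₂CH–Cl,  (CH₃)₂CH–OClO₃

(CH₃)₂CH–OTf

The skeletons are identical, so relative rate is governed entirely by leaving-group ability.
Leaving-group ability tracks the stability of the departed species; conjugate-acid pKₐ is the usual yardstick (lower pKₐ → better LG).
(CH₃)₂CH–OTf loses OTf⁻: pKₐ(CF₃SO₃H (triflic acid)) ≈ -14
(CH₃)₂CH–OClO₃ loses ClO₄⁻: pKₐ(HClO₄) ≈ -10
(CH₃)₂CH–Cl loses Cl⁻: pKₐ(HCl) ≈ -7
(CH₃)₂CH–ONO₂ loses NO₃⁻: pKₐ(HNO₃) ≈ -1.3
(CH₃)₂CH–OBz loses PhCOO⁻: pKₐ(C₆H₅COOH) ≈ 4.2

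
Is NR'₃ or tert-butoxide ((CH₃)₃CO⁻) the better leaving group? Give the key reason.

NR'₃

NR'₃ is the better leaving group.
pKₐ(R'₃NH⁺) ≈ 10.7 versus pKₐ(t-BuOH) ≈ 18: NR'₃ is the much weaker base.
Neutral but still a fairly strong base; Hofmann-elimination LG.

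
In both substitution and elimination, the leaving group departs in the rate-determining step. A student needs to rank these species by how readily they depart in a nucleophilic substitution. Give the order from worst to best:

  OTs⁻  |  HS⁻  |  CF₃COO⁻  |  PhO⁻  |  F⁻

PhO⁻ < HS⁻ < F⁻ < CF₃COO⁻ < OTs⁻

Rank by basicity of the departing species: weakest base leaves most easily.
OTs⁻: pKₐ(p-CH₃C₆H₄SO₃H (TsOH)) ≈ -2.8
CF₃COO⁻: pKₐ(CF₃COOH) ≈ 0.2
F⁻: pKₐ(HF) ≈ 3.2
HS⁻: pKₐ(H₂S) ≈ 7
PhO⁻: pKₐ(C₆H₅OH (phenol)) ≈ 10
The question asks for worst first, so the sequence is read in increasing leaving-group ability.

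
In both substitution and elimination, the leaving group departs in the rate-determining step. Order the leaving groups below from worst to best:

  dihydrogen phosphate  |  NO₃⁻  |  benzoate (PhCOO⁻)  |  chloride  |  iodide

benzoate (PhCOO⁻) < dihydrogen phosphate < NO₃⁻ < chloride < iodide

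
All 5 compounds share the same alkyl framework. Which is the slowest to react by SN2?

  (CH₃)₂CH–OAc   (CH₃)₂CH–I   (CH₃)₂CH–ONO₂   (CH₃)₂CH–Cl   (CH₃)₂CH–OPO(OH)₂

(CH₃)₂CH–OAc

Same R in every case — rank the leaving groups.
A good leaving group is a weak base: the lower the pKₐ of its conjugate acid, the more readily it departs.
(CH₃)₂CH–I loses I⁻: pKₐ(HI) ≈ -10
(CH₃)₂CH–Cl loses Cl⁻: pKₐ(HCl) ≈ -7
(CH₃)₂CH–ONO₂ loses NO₃⁻: pKₐ(HNO₃) ≈ -1.3
(CH₃)₂CH–OPO(OH)₂ loses H₂PO₄⁻: pKₐ(H₃PO₄) ≈ 2.1
(CH₃)₂CH–OAc loses AcO⁻: pKₐ(CH₃COOH) ≈ 4.8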